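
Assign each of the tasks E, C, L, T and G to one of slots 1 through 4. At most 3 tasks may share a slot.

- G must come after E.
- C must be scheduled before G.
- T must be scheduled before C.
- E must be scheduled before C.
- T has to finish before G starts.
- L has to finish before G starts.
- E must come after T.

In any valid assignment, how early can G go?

4

Precedence pushes G to at least 4.
G at 4 is achievable: C in 3; E in 2; T in 1; G in 4; L in 1.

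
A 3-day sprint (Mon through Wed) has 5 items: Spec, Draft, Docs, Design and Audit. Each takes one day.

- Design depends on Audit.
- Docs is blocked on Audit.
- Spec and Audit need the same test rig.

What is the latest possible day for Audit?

Tue

Downstream work caps Audit at Tue.
Audit at Tue is achievable: Audit=Tue; Spec=Mon; Design=Wed; Draft=Mon; Docs=Wed.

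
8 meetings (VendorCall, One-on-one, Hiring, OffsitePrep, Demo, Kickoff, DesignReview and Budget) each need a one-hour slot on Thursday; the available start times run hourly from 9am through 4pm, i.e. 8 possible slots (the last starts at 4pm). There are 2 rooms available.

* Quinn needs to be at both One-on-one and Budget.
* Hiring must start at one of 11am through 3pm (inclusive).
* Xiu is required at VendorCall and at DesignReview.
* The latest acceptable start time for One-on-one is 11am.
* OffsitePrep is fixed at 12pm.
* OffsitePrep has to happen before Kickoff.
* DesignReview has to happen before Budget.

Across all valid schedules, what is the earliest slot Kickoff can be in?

1pm

Precedence pushes Kickoff to at least 1pm.
Kickoff at 1pm is achievable: DesignReview -> 9am, Hiring -> 11am, Budget -> 10am, One-on-one -> 9am, Kickoff -> 1pm, OffsitePrep -> 12pm, VendorCall -> 10am, Demo -> 11am.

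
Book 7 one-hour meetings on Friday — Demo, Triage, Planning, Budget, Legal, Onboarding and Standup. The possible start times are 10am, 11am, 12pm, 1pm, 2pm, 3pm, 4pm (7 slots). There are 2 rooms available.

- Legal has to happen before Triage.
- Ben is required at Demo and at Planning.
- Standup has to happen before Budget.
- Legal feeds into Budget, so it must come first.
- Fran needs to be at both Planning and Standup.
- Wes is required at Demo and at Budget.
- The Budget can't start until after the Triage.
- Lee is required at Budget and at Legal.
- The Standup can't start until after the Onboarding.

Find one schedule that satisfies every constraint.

Demo in 1pm; Onboarding in 10am; Standup in 11am; Planning in 12pm; Budget in 12pm; Legal in 10am; Triage in 11am

Checking: Standup(11am) before Budget(12pm); Legal(10am) before Triage(11am); Onboarding(10am) before Standup(11am); Legal(10am) before Budget(12pm); Triage(11am) before Budget(12pm); Demo(1pm) != Planning(12pm); Demo(1pm) != Budget(12pm); Budget(12pm) != Legal(10am); Planning(12pm) != Standup(11am); max 2 per slot (cap 2).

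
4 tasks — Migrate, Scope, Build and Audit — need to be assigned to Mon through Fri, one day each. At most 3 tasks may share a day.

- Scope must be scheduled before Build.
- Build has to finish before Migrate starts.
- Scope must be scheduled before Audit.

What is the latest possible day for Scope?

Wed

Downstream work caps Scope at Wed.
Scope at Wed is achievable: Build in Thu, Audit in Thu, Migrate in Fri, Scope in Wed.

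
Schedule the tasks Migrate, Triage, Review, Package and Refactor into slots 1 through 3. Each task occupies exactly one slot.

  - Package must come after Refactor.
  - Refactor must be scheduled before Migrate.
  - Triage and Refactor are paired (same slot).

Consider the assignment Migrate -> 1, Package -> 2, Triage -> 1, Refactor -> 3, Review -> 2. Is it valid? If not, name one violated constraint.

Triage and Refactor are paired (same slot) — violated.
Package must come after Refactor — violated.
Refactor must be scheduled before Migrate — violated.

Invalid. Refactor must be scheduled before Migrate.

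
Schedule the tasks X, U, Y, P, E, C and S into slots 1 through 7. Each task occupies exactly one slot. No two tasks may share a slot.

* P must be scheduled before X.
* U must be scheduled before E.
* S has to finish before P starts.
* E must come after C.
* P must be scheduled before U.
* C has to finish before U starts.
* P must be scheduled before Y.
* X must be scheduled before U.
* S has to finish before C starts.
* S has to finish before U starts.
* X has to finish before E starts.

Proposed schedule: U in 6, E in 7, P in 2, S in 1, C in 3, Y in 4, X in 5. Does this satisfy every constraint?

Valid

U must be scheduled before E — holds.
C has to finish before U starts — holds.
P must be scheduled before U — holds.
S has to finish before P starts — holds.
S has to finish before U starts — holds.
X has to finish before E starts — holds.
P must be scheduled before X — holds.
P must be scheduled before Y — holds.
X must be scheduled before U — holds.
S has to finish before C starts — holds.
No two tasks may share a slot — holds.
E must come after C — holds.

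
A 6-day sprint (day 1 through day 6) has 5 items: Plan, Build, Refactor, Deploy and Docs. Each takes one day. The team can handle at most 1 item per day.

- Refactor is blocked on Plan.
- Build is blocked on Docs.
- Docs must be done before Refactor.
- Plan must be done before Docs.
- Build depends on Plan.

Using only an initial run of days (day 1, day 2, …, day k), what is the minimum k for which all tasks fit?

5 days

The precedence chain requires at least 3 distinct days.
With at most 1 per day and 5 tasks, at least 5 days are needed.
5 works (last occupied day: day 5): for example Docs in day 2, Deploy in day 5, Refactor in day 4, Build in day 3, Plan in day 1.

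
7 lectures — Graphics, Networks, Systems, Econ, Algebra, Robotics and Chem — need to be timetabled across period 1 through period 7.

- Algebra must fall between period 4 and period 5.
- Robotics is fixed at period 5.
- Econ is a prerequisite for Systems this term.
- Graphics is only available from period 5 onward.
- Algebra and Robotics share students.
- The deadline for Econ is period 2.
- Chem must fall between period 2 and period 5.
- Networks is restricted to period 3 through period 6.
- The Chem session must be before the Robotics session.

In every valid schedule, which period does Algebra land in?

Algebra's window is period 4–period 5.
Robotics is fixed at period 5, and Algebra can't share a period with Robotics.
So Algebra must be period 4.

period 4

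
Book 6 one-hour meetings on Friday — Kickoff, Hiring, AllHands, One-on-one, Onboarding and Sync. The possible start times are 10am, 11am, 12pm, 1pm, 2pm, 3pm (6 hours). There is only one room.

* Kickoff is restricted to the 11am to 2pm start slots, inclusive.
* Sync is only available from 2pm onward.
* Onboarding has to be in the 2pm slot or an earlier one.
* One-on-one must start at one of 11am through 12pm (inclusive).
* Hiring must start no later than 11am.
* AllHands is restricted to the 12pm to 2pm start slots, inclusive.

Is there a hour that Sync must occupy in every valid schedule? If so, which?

3pm

Sync is available from 2pm.
So Sync is pinned to 3pm.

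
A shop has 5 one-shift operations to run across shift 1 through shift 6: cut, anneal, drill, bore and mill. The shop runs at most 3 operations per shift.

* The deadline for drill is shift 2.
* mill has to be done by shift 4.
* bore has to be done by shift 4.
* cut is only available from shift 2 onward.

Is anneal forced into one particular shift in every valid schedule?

No

anneal can be shift 1 (e.g. drill in shift 1; cut in shift 2; bore in shift 1; mill in shift 2; anneal in shift 1) or shift 2 (e.g. anneal -> shift 2, mill -> shift 1, cut -> shift 2, drill -> shift 1, bore -> shift 1).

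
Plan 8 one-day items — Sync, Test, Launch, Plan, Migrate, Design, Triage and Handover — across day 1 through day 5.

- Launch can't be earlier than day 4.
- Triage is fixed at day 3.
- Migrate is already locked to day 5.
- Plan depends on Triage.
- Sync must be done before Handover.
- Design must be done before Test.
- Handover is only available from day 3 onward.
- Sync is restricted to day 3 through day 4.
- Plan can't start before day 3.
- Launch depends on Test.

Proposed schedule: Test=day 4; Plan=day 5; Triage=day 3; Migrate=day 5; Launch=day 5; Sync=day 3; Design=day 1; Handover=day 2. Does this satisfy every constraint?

Handover is only available from day 3 onward — violated.
Triage is fixed at day 3 — holds.
Launch depends on Test — holds.
Sync is restricted to day 3 through day 4 — holds.
Sync must be done before Handover — violated.
Plan depends on Triage — holds.
Migrate is already locked to day 5 — holds.
Design must be done before Test — holds.
Launch can't be earlier than day 4 — holds.
Plan can't start before day 3 — holds.

Invalid. Handover is only available from day 3 onward.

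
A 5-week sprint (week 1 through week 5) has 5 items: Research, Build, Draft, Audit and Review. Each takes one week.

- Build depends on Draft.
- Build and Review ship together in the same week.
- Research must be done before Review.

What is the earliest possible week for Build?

week 2

Precedence pushes Build to at least week 2.
Build at week 2 is achievable: Build in week 2, Research in week 1, Review in week 2, Draft in week 1, Audit in week 1.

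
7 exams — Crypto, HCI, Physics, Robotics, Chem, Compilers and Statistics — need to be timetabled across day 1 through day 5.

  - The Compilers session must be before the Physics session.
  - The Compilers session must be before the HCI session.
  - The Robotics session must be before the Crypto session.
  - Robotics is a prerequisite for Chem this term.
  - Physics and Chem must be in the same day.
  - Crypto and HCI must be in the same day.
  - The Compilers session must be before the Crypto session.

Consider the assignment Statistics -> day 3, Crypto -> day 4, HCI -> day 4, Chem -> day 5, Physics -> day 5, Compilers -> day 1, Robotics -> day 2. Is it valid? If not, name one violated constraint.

The Compilers session must be before the HCI session — holds.
Robotics is a prerequisite for Chem this term — holds.
The Compilers session must be before the Physics session — holds.
The Compilers session must be before the Crypto session — holds.
Physics and Chem must be in the same day — holds.
The Robotics session must be before the Crypto session — holds.
Crypto and HCI must be in the same day — holds.

Yes, all constraints hold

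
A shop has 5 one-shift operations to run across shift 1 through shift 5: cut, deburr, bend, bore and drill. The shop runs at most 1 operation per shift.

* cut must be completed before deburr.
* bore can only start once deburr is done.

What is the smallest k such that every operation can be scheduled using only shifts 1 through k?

The precedence chain requires at least 3 distinct shifts.
With at most 1 per shift and 5 operations, at least 5 shifts are needed.
5 works (last occupied shift: shift 5): for example cut=shift 1; deburr=shift 2; bend=shift 4; bore=shift 3; drill=shift 5.

5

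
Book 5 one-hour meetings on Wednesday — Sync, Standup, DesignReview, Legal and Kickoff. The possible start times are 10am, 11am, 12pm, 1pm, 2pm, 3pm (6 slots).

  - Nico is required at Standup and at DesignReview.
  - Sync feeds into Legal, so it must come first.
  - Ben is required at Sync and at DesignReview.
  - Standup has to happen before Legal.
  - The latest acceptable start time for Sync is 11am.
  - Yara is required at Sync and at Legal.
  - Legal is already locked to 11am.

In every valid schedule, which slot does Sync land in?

10am

Sync's window is 10am–11am.
Legal is fixed at 11am, and Sync can't share a slot with Legal.
So Sync must be 10am.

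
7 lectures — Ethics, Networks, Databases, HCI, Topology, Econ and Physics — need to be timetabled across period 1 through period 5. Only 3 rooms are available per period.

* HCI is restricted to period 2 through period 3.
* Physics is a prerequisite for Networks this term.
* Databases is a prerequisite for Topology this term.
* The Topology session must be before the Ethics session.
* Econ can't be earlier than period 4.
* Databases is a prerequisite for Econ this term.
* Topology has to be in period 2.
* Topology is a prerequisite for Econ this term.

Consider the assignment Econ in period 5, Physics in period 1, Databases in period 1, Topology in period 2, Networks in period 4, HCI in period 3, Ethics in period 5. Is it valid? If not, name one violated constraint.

Yes

Econ can't be earlier than period 4 — holds.
Physics is a prerequisite for Networks this term — holds.
Topology has to be in period 2 — holds.
HCI is restricted to period 2 through period 3 — holds.
The Topology session must be before the Ethics session — holds.
Databases is a prerequisite for Econ this term — holds.
Databases is a prerequisite for Topology this term — holds.
Topology is a prerequisite for Econ this term — holds.
Only 3 rooms are available per period — holds.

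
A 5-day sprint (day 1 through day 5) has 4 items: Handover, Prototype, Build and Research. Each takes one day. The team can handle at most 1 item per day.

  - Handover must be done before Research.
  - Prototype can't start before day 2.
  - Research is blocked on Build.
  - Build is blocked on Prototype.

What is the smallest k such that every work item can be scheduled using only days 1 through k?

The precedence chain requires at least 3 distinct days.
With at most 1 per day and 4 work items, at least 4 days are needed.
Propagating the time windows through the other constraints, Research can't land before day 4, so the schedule must run through at least day 4.
4 works (last occupied day: day 4): for example Build -> day 3, Handover -> day 1, Research -> day 4, Prototype -> day 2.

4 days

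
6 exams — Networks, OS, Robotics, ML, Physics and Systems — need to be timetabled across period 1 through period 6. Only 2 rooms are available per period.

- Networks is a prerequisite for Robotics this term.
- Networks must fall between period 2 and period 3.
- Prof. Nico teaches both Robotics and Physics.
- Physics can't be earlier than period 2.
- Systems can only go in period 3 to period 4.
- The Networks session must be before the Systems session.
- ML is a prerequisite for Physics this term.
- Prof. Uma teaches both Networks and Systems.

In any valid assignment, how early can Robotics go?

period 3

Precedence pushes Robotics to at least period 3.
Robotics at period 3 is achievable: Physics -> period 2, Robotics -> period 3, Networks -> period 2, Systems -> period 3, ML -> period 1, OS -> period 1.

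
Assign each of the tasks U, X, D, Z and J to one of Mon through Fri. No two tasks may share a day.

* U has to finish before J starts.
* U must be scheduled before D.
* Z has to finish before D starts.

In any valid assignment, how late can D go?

Precedence pushes D to at least Tue.
D at Fri is achievable: J -> Wed; D -> Fri; X -> Thu; Z -> Tue; U -> Mon.

Fri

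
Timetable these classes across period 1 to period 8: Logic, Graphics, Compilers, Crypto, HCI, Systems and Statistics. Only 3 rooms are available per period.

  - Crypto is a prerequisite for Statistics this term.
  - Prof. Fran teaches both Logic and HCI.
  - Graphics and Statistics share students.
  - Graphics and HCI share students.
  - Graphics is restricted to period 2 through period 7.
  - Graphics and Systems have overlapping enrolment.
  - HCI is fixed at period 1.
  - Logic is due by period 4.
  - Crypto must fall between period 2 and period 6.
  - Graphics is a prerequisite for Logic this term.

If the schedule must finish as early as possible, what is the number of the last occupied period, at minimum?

3

The precedence chain requires at least 2 distinct periods.
With at most 3 per period and 7 classes, at least 3 periods are needed.
Propagating the time windows through the other constraints, Logic can't land before period 3, so the schedule must run through at least period 3.
3 works (last occupied period: period 3): for example HCI=period 1; Compilers=period 1; Statistics=period 3; Systems=period 1; Logic=period 3; Crypto=period 2; Graphics=period 2.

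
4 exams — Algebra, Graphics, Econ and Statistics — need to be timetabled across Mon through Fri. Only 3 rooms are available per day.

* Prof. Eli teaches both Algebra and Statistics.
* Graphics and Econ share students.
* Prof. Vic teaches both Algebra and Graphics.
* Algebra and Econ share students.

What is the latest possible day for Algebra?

Algebra at Fri is achievable: Graphics -> Mon, Statistics -> Mon, Algebra -> Fri, Econ -> Tue.

Fri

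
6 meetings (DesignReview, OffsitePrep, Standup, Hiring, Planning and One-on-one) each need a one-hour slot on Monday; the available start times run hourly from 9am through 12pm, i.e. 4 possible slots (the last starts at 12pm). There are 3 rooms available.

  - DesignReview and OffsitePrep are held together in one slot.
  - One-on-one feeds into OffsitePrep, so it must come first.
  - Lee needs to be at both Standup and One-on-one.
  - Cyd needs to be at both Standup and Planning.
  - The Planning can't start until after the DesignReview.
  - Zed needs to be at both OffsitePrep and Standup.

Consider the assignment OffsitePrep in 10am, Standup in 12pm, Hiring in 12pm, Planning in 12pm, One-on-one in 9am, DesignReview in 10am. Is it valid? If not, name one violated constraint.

No — it violates: Cyd needs to be at both Standup and Planning

Lee needs to be at both Standup and One-on-one — holds.
There are 3 rooms available — holds.
Cyd needs to be at both Standup and Planning — violated.
The Planning can't start until after the DesignReview — holds.
Zed needs to be at both OffsitePrep and Standup — holds.
One-on-one feeds into OffsitePrep, so it must come first — holds.
DesignReview and OffsitePrep are held together in one slot — holds.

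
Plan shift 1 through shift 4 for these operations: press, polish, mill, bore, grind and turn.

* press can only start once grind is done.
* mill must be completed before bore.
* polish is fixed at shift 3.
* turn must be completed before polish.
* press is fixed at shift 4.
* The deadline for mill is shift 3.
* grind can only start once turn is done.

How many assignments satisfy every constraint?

18

Splitting on mill: it can be shift 1 (9), shift 2 (6), shift 3 (3). Listing each branch's schedules as (press, polish, bore, grind, turn) by shift number:
mill=shift 1: (4,3,2,2,1) (4,3,2,3,1) (4,3,2,3,2) (4,3,3,2,1) (4,3,3,3,1) (4,3,3,3,2) (4,3,4,2,1) (4,3,4,3,1) (4,3,4,3,2) — 9.
mill=shift 2: (4,3,3,2,1) (4,3,3,3,1) (4,3,3,3,2) (4,3,4,2,1) (4,3,4,3,1) (4,3,4,3,2) — 6.
mill=shift 3: (4,3,4,2,1) (4,3,4,3,1) (4,3,4,3,2) — 3.
Summing: 9 + 6 + 3 = 18.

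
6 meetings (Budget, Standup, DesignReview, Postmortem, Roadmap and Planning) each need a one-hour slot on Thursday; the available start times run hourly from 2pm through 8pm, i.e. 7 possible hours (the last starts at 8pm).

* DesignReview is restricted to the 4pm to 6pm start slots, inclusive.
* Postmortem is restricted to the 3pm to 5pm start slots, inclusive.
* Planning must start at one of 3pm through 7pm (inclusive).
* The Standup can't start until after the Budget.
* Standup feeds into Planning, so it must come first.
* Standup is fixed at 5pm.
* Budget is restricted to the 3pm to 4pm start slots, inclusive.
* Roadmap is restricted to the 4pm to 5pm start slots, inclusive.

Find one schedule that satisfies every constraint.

Budget -> 3pm; Roadmap -> 4pm; Postmortem -> 3pm; Planning -> 6pm; DesignReview -> 4pm; Standup -> 5pm

Checking: Budget(3pm) before Standup(5pm); Standup(5pm) before Planning(6pm); Standup=5pm in [5pm,5pm]; Postmortem=3pm in [3pm,5pm]; Roadmap=4pm in [4pm,5pm]; Budget=3pm in [3pm,4pm]; DesignReview=4pm in [4pm,6pm]; Planning=6pm in [3pm,7pm].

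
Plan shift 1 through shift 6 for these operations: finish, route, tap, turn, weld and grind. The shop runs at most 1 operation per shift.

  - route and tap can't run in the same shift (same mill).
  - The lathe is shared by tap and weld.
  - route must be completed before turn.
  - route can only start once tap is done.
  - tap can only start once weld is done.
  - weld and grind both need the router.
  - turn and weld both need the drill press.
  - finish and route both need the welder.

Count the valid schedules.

30

Splitting on route: it can be shift 3 (6), shift 4 (12), shift 5 (12). Listing each branch's schedules as (finish, tap, turn, weld, grind) by shift number:
route=shift 3: (4,2,5,1,6) (4,2,6,1,5) (5,2,4,1,6) (5,2,6,1,4) (6,2,4,1,5) (6,2,5,1,4) — 6.
route=shift 4: (1,3,5,2,6) (1,3,6,2,5) (2,3,5,1,6) (2,3,6,1,5) (3,2,5,1,6) (3,2,6,1,5) (5,2,6,1,3) (5,3,6,1,2) (5,3,6,2,1) (6,2,5,1,3) (6,3,5,1,2) (6,3,5,2,1) — 12.
route=shift 5: (1,3,6,2,4) (1,4,6,2,3) (1,4,6,3,2) (2,3,6,1,4) (2,4,6,1,3) (2,4,6,3,1) (3,2,6,1,4) (3,4,6,1,2) (3,4,6,2,1) (4,2,6,1,3) (4,3,6,1,2) (4,3,6,2,1) — 12.
Summing: 6 + 12 + 12 = 30.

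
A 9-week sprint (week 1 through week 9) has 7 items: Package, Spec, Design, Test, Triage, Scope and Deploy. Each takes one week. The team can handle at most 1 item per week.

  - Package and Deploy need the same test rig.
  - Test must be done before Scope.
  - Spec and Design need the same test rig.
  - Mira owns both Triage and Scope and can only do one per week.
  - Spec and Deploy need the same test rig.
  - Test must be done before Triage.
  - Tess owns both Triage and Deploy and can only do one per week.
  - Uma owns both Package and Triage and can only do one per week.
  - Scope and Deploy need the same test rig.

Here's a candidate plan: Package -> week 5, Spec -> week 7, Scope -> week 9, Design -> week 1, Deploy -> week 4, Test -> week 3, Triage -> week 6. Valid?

Yes, all constraints hold

Uma owns both Package and Triage and can only do one per week — holds.
Test must be done before Triage — holds.
The team can handle at most 1 item per week — holds.
Spec and Deploy need the same test rig — holds.
Package and Deploy need the same test rig — holds.
Scope and Deploy need the same test rig — holds.
Tess owns both Triage and Deploy and can only do one per week — holds.
Mira owns both Triage and Scope and can only do one per week — holds.
Test must be done before Scope — holds.
Spec and Design need the same test rig — holds.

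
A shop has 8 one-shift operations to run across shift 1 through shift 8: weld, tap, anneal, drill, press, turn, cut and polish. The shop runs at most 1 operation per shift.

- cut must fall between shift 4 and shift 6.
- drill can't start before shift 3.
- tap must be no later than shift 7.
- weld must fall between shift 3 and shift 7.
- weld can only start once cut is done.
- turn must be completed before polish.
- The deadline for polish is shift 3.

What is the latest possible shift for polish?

Precedence pushes polish to at least shift 2; polish's own window allows nothing later than shift 3.
polish at shift 3 is achievable: tap=shift 1; anneal=shift 7; turn=shift 2; polish=shift 3; press=shift 8; cut=shift 4; drill=shift 6; weld=shift 5.

shift 3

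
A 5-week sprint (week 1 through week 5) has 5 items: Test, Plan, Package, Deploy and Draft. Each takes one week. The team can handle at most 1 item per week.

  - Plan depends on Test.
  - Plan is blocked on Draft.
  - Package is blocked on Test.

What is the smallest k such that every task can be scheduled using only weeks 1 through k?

The precedence chain requires at least 2 distinct weeks.
With at most 1 per week and 5 tasks, at least 5 weeks are needed.
5 works (last occupied week: week 5): for example Test in week 1; Plan in week 3; Draft in week 2; Deploy in week 5; Package in week 4.

5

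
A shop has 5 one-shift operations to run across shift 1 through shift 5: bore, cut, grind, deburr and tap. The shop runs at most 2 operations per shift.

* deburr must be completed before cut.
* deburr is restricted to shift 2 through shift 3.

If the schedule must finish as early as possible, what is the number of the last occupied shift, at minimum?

The precedence chain requires at least 2 distinct shifts.
With at most 2 per shift and 5 operations, at least 3 shifts are needed.
Propagating the time windows through the other constraints, cut can't land before shift 3, so the schedule must run through at least shift 3.
3 works (last occupied shift: shift 3): for example tap -> shift 2; grind -> shift 1; bore -> shift 1; deburr -> shift 2; cut -> shift 3.

shift 3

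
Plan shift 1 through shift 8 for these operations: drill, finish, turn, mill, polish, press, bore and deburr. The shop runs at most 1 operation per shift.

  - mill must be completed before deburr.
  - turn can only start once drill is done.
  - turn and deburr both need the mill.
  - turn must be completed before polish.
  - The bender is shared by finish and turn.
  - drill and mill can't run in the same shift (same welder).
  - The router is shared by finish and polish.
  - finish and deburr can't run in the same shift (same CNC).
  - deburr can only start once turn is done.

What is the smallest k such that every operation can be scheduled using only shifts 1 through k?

8

The precedence chain requires at least 3 distinct shifts.
With at most 1 per shift and 8 operations, at least 8 shifts are needed.
8 works (last occupied shift: shift 8): for example polish -> shift 5, finish -> shift 6, mill -> shift 3, bore -> shift 8, deburr -> shift 4, turn -> shift 2, press -> shift 7, drill -> shift 1.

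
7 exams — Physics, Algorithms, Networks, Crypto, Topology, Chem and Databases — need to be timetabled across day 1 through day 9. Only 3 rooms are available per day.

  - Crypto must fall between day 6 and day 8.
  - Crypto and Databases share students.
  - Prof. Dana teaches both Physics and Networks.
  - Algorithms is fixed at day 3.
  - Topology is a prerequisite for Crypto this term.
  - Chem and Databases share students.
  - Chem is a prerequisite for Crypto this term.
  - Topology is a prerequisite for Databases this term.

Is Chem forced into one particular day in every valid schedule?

No

Chem can be day 1 (e.g. Algorithms=day 3, Crypto=day 6, Topology=day 1, Physics=day 1, Databases=day 2, Chem=day 1, Networks=day 2) or day 2 (e.g. Crypto -> day 6; Algorithms -> day 3; Databases -> day 3; Networks -> day 2; Topology -> day 1; Chem -> day 2; Physics -> day 1).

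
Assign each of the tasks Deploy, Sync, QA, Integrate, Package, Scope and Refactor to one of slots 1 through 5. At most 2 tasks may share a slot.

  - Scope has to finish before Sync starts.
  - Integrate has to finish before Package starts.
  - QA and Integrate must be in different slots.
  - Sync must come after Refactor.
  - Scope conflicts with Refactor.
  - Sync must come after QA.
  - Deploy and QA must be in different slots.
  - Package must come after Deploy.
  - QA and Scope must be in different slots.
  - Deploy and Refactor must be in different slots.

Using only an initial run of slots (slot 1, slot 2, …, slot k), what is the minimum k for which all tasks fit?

The precedence chain requires at least 2 distinct slots.
With at most 2 per slot and 7 tasks, at least 4 slots are needed.
4 works (last occupied slot: 4): for example Sync=3; Refactor=2; Deploy=1; Package=4; Scope=1; Integrate=3; QA=2.

4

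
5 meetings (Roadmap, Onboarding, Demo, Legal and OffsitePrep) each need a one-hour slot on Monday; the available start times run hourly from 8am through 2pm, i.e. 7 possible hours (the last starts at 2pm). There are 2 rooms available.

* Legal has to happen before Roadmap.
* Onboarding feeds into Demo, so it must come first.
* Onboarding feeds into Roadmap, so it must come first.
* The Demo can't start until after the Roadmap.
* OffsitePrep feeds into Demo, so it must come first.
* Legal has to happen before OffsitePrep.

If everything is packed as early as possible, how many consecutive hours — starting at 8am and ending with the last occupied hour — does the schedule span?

The precedence chain requires at least 3 distinct hours.
With at most 2 per hour and 5 meetings, at least 3 hours are needed.
3 works (last occupied hour: 10am): for example Demo -> 10am; Roadmap -> 9am; OffsitePrep -> 9am; Onboarding -> 8am; Legal -> 8am.

3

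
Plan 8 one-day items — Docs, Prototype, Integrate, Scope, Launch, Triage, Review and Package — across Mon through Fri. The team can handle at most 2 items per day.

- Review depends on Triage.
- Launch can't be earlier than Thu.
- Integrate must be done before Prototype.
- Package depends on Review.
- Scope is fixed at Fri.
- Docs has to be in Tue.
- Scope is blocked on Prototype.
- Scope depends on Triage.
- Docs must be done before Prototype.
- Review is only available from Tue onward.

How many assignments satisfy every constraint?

Splitting on Prototype: it can be Wed (19), Thu (18). Listing each branch's schedules as (Docs, Integrate, Scope, Launch, Triage, Review, Package):
Prototype=Wed: (Tue,Mon,Fri,Thu,Mon,Tue,Wed) (Tue,Mon,Fri,Thu,Mon,Tue,Thu) (Tue,Mon,Fri,Thu,Mon,Tue,Fri) (Tue,Mon,Fri,Thu,Mon,Wed,Thu) (Tue,Mon,Fri,Thu,Mon,Wed,Fri) (Tue,Mon,Fri,Thu,Mon,Thu,Fri) (Tue,Mon,Fri,Thu,Tue,Wed,Thu) (Tue,Mon,Fri,Thu,Tue,Wed,Fri) (Tue,Mon,Fri,Thu,Tue,Thu,Fri) (Tue,Mon,Fri,Thu,Wed,Thu,Fri) (Tue,Mon,Fri,Fri,Mon,Tue,Wed) (Tue,Mon,Fri,Fri,Mon,Tue,Thu) (Tue,Mon,Fri,Fri,Mon,Wed,Thu) (Tue,Mon,Fri,Fri,Tue,Wed,Thu) (Tue,Tue,Fri,Thu,Mon,Wed,Thu) (Tue,Tue,Fri,Thu,Mon,Wed,Fri) (Tue,Tue,Fri,Thu,Mon,Thu,Fri) (Tue,Tue,Fri,Thu,Wed,Thu,Fri) (Tue,Tue,Fri,Fri,Mon,Wed,Thu) — 19.
Prototype=Thu: (Tue,Mon,Fri,Thu,Mon,Tue,Wed) (Tue,Mon,Fri,Thu,Mon,Tue,Fri) (Tue,Mon,Fri,Thu,Mon,Wed,Fri) (Tue,Mon,Fri,Thu,Tue,Wed,Fri) (Tue,Mon,Fri,Fri,Mon,Tue,Wed) (Tue,Mon,Fri,Fri,Mon,Tue,Thu) (Tue,Mon,Fri,Fri,Mon,Wed,Thu) (Tue,Mon,Fri,Fri,Tue,Wed,Thu) (Tue,Tue,Fri,Thu,Mon,Wed,Fri) (Tue,Tue,Fri,Fri,Mon,Wed,Thu) (Tue,Wed,Fri,Thu,Mon,Tue,Wed) (Tue,Wed,Fri,Thu,Mon,Tue,Fri) (Tue,Wed,Fri,Thu,Mon,Wed,Fri) (Tue,Wed,Fri,Thu,Tue,Wed,Fri) (Tue,Wed,Fri,Fri,Mon,Tue,Wed) (Tue,Wed,Fri,Fri,Mon,Tue,Thu) (Tue,Wed,Fri,Fri,Mon,Wed,Thu) (Tue,Wed,Fri,Fri,Tue,Wed,Thu) — 18.
Summing: 19 + 18 = 37.

37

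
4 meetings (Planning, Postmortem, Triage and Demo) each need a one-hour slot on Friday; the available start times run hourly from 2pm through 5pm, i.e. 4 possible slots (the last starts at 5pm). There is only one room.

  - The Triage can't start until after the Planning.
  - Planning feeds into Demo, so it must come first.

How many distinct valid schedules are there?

8

Splitting on Planning: it can be 2pm (6), 3pm (2). Listing each branch's schedules as (Postmortem, Triage, Demo):
Planning=2pm: (3pm,4pm,5pm) (3pm,5pm,4pm) (4pm,3pm,5pm) (4pm,5pm,3pm) (5pm,3pm,4pm) (5pm,4pm,3pm) — 6.
Planning=3pm: (2pm,4pm,5pm) (2pm,5pm,4pm) — 2.
Summing: 6 + 2 = 8.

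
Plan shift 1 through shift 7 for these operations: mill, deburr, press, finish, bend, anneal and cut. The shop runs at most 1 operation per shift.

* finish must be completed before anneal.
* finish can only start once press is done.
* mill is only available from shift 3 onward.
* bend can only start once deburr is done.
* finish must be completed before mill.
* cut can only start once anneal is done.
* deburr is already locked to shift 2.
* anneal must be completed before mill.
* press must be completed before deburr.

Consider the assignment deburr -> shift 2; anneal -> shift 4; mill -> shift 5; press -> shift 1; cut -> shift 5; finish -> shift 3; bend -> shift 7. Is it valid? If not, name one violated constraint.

The shop runs at most 1 operation per shift — violated.
deburr is already locked to shift 2 — holds.
press must be completed before deburr — holds.
cut can only start once anneal is done — holds.
mill is only available from shift 3 onward — holds.
anneal must be completed before mill — holds.
finish must be completed before mill — holds.
finish must be completed before anneal — holds.
bend can only start once deburr is done — holds.
finish can only start once press is done — holds.

No — it violates: The shop runs at most 1 operation per shift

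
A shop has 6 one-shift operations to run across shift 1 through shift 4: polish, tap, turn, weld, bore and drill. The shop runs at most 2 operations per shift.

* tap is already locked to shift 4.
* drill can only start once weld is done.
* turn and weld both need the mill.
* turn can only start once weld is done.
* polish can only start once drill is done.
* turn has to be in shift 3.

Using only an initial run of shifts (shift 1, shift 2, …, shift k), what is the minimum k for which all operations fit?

4 shifts

The precedence chain requires at least 3 distinct shifts.
With at most 2 per shift and 6 operations, at least 3 shifts are needed.
tap can't be placed before shift 4, so the schedule must run through at least shift 4.
4 works (last occupied shift: shift 4): for example weld=shift 1; tap=shift 4; turn=shift 3; drill=shift 2; polish=shift 3; bore=shift 1.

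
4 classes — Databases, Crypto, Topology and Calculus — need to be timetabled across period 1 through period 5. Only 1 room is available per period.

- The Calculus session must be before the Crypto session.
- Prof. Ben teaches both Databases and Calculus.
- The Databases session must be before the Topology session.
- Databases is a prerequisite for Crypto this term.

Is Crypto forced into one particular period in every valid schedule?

Crypto can be period 3 (e.g. Calculus in period 2; Topology in period 4; Crypto in period 3; Databases in period 1) or period 4 (e.g. Databases in period 1; Topology in period 2; Calculus in period 3; Crypto in period 4).

No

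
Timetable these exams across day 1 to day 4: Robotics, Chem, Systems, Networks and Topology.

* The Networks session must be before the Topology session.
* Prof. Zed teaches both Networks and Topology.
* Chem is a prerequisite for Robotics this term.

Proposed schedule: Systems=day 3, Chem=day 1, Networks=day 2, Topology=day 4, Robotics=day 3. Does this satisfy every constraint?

Valid

Prof. Zed teaches both Networks and Topology — holds.
The Networks session must be before the Topology session — holds.
Chem is a prerequisite for Robotics this term — holds.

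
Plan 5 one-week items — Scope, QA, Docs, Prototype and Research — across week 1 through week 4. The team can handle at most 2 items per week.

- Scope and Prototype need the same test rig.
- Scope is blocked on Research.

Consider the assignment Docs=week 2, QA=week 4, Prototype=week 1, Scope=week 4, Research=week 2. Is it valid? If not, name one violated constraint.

Yes, all constraints hold

Scope is blocked on Research — holds.
The team can handle at most 2 items per week — holds.
Scope and Prototype need the same test rig — holds.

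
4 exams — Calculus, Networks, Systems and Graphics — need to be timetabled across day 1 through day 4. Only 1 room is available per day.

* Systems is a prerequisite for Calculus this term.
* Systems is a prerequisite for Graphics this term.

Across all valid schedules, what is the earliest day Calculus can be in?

Precedence pushes Calculus to at least day 2.
Calculus at day 2 is achievable: Calculus in day 2; Systems in day 1; Graphics in day 3; Networks in day 4.

day 2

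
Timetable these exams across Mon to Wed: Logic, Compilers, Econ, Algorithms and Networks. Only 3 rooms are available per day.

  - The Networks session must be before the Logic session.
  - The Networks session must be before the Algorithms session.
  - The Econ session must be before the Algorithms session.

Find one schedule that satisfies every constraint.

Algorithms in Tue, Logic in Tue, Econ in Mon, Compilers in Mon, Networks in Mon

Checking: Networks(Mon) before Logic(Tue); Networks(Mon) before Algorithms(Tue); Econ(Mon) before Algorithms(Tue); max 3 per day (cap 3).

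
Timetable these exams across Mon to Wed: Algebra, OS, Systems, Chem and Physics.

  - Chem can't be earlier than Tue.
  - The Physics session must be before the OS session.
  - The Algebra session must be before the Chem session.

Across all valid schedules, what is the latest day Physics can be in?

Tue

Downstream work caps Physics at Tue.
Physics at Tue is achievable: Algebra -> Mon, Systems -> Mon, OS -> Wed, Physics -> Tue, Chem -> Tue.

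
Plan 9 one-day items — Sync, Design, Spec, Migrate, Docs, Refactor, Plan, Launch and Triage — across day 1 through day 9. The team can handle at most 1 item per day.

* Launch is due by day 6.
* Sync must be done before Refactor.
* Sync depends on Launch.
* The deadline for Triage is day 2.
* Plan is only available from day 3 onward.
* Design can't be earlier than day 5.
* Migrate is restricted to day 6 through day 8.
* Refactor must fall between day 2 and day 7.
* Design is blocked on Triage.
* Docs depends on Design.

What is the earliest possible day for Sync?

Precedence pushes Sync to at least day 2; downstream work caps Sync at day 6.
Sync at day 3 is achievable: Plan=day 7, Triage=day 1, Launch=day 2, Sync=day 3, Docs=day 8, Migrate=day 6, Design=day 5, Spec=day 9, Refactor=day 4.
Nothing earlier works — the capacity limit rule out every day before day 3.

day 3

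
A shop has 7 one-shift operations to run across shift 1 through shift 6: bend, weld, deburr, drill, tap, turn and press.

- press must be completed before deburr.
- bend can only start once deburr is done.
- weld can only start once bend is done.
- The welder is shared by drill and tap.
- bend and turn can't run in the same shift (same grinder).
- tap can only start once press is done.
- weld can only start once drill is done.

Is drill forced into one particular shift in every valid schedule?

No

drill can be shift 1 (e.g. bend in shift 3, tap in shift 2, drill in shift 1, turn in shift 1, deburr in shift 2, weld in shift 4, press in shift 1) or shift 2 (e.g. deburr in shift 2; weld in shift 4; press in shift 1; tap in shift 3; bend in shift 3; turn in shift 1; drill in shift 2).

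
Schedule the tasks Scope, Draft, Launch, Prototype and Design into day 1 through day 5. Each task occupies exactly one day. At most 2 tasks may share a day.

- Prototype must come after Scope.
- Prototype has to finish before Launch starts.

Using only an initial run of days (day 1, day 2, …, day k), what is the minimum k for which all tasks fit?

The precedence chain requires at least 3 distinct days.
With at most 2 per day and 5 tasks, at least 3 days are needed.
3 works (last occupied day: day 3): for example Scope -> day 1; Prototype -> day 2; Design -> day 2; Launch -> day 3; Draft -> day 1.

3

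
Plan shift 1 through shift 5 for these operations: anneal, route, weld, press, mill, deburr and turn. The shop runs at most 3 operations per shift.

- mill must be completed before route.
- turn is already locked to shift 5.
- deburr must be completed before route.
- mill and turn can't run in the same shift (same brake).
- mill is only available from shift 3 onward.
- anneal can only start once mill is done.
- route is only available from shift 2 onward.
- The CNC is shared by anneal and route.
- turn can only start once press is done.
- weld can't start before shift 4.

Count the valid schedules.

55

Splitting on anneal: it can be shift 4 (31), shift 5 (24). Listing each branch's schedules as (route, weld, press, mill, deburr, turn) by shift number:
anneal=shift 4: (5,4,1,3,1,5) (5,4,1,3,2,5) (5,4,1,3,3,5) (5,4,1,3,4,5) (5,4,2,3,1,5) (5,4,2,3,2,5) (5,4,2,3,3,5) (5,4,2,3,4,5) (5,4,3,3,1,5) (5,4,3,3,2,5) (5,4,3,3,3,5) (5,4,3,3,4,5) (5,4,4,3,1,5) (5,4,4,3,2,5) (5,4,4,3,3,5) (5,5,1,3,1,5) (5,5,1,3,2,5) (5,5,1,3,3,5) (5,5,1,3,4,5) (5,5,2,3,1,5) (5,5,2,3,2,5) (5,5,2,3,3,5) (5,5,2,3,4,5) (5,5,3,3,1,5) (5,5,3,3,2,5) (5,5,3,3,3,5) (5,5,3,3,4,5) (5,5,4,3,1,5) (5,5,4,3,2,5) (5,5,4,3,3,5) (5,5,4,3,4,5) — 31.
anneal=shift 5: (4,4,1,3,1,5) (4,4,1,3,2,5) (4,4,1,3,3,5) (4,4,2,3,1,5) (4,4,2,3,2,5) (4,4,2,3,3,5) (4,4,3,3,1,5) (4,4,3,3,2,5) (4,4,3,3,3,5) (4,4,4,3,1,5) (4,4,4,3,2,5) (4,4,4,3,3,5) (4,5,1,3,1,5) (4,5,1,3,2,5) (4,5,1,3,3,5) (4,5,2,3,1,5) (4,5,2,3,2,5) (4,5,2,3,3,5) (4,5,3,3,1,5) (4,5,3,3,2,5) (4,5,3,3,3,5) (4,5,4,3,1,5) (4,5,4,3,2,5) (4,5,4,3,3,5) — 24.
Summing: 31 + 24 = 55.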